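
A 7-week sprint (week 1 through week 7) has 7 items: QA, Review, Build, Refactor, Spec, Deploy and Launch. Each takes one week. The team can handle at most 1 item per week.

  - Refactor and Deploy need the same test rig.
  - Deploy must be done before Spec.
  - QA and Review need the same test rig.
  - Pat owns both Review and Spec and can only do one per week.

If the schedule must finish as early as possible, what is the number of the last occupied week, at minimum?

The precedence chain requires at least 2 distinct weeks.
With at most 1 per week and 7 tasks, at least 7 weeks are needed.
7 works (last occupied week: week 7): for example Launch in week 7, Deploy in week 1, Review in week 4, QA in week 3, Refactor in week 6, Build in week 5, Spec in week 2.

week 7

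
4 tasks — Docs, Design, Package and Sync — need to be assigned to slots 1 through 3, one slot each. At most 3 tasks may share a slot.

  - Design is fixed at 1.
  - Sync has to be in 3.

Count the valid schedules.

9

Splitting on Docs: it can be 1 (3), 2 (3), 3 (3). Listing each branch's schedules as (Design, Package, Sync):
Docs=1: (1,1,3) (1,2,3) (1,3,3) — 3.
Docs=2: (1,1,3) (1,2,3) (1,3,3) — 3.
Docs=3: (1,1,3) (1,2,3) (1,3,3) — 3.
Summing: 3 + 3 + 3 = 9.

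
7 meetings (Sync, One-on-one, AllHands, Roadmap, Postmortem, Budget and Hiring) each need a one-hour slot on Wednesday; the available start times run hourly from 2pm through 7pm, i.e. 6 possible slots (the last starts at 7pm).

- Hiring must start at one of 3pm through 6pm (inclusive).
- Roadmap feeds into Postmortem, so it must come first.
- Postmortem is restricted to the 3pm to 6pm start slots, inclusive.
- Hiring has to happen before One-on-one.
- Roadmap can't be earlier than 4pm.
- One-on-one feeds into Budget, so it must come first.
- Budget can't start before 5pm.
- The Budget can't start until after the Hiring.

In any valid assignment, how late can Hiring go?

Hiring is available from 3pm; Hiring's own window allows nothing later than 6pm; downstream work caps Hiring at 5pm.
Hiring at 5pm is achievable: AllHands=2pm, Hiring=5pm, Roadmap=4pm, Budget=7pm, Postmortem=5pm, Sync=2pm, One-on-one=6pm.

5pm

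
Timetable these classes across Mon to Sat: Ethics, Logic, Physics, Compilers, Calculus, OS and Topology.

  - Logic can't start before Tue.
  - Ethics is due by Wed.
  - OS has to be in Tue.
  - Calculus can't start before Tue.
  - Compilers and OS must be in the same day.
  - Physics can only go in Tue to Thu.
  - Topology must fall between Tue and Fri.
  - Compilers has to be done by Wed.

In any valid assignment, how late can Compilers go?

Compilers must be in the same day as OS, which can't be before Tue, so Compilers is at least Tue; Compilers's own window allows nothing later than Wed; Compilers must be in the same day as OS, which can't be after Tue, so Compilers is at most Tue.
Compilers at Tue is achievable: Compilers -> Tue; OS -> Tue; Calculus -> Tue; Topology -> Tue; Logic -> Tue; Ethics -> Mon; Physics -> Tue.

Tue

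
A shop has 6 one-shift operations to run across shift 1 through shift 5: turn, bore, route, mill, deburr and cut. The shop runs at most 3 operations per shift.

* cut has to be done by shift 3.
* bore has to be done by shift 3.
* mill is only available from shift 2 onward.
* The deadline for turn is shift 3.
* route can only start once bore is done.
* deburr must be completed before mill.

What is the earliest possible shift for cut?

Cut's own window allows nothing later than shift 3.
cut at shift 1 is achievable: mill in shift 3; deburr in shift 2; bore in shift 1; route in shift 2; cut in shift 1; turn in shift 1.

shift 1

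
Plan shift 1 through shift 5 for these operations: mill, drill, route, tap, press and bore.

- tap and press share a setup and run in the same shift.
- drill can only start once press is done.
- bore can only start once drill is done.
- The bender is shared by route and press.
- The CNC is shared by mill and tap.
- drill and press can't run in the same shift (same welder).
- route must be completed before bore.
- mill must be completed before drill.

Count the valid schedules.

28

Splitting on mill: it can be shift 1 (11), shift 2 (11), shift 3 (6). Listing each branch's schedules as (drill, route, tap, press, bore) by shift number:
mill=shift 1: (3,1,2,2,4) (3,1,2,2,5) (3,3,2,2,4) (3,3,2,2,5) (3,4,2,2,5) (4,1,2,2,5) (4,1,3,3,5) (4,2,3,3,5) (4,3,2,2,5) (4,4,2,2,5) (4,4,3,3,5) — 11.
mill=shift 2: (3,2,1,1,4) (3,2,1,1,5) (3,3,1,1,4) (3,3,1,1,5) (3,4,1,1,5) (4,1,3,3,5) (4,2,1,1,5) (4,2,3,3,5) (4,3,1,1,5) (4,4,1,1,5) (4,4,3,3,5) — 11.
mill=shift 3: (4,1,2,2,5) (4,2,1,1,5) (4,3,1,1,5) (4,3,2,2,5) (4,4,1,1,5) (4,4,2,2,5) — 6.
Summing: 11 + 11 + 6 = 28.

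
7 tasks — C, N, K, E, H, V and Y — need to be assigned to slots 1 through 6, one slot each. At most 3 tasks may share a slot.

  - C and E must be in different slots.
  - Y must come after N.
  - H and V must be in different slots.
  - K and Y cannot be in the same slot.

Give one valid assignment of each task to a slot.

E in 2; C in 1; V in 3; Y in 2; N in 1; K in 1; H in 2

Checking: N(1) before Y(2); C(1) != E(2); H(2) != V(3); K(1) != Y(2); max 3 per slot (cap 3).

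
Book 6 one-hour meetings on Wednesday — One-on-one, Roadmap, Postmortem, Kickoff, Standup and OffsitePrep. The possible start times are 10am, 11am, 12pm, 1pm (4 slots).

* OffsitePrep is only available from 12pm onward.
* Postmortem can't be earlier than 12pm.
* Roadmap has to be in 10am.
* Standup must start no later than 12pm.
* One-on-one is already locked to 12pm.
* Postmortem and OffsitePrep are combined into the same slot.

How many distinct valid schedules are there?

24

Splitting on Postmortem: it can be 12pm (12), 1pm (12). Listing each branch's schedules as (One-on-one, Roadmap, Kickoff, Standup, OffsitePrep):
Postmortem=12pm: (12pm,10am,10am,10am,12pm) (12pm,10am,10am,11am,12pm) (12pm,10am,10am,12pm,12pm) (12pm,10am,11am,10am,12pm) (12pm,10am,11am,11am,12pm) (12pm,10am,11am,12pm,12pm) (12pm,10am,12pm,10am,12pm) (12pm,10am,12pm,11am,12pm) (12pm,10am,12pm,12pm,12pm) (12pm,10am,1pm,10am,12pm) (12pm,10am,1pm,11am,12pm) (12pm,10am,1pm,12pm,12pm) — 12.
Postmortem=1pm: (12pm,10am,10am,10am,1pm) (12pm,10am,10am,11am,1pm) (12pm,10am,10am,12pm,1pm) (12pm,10am,11am,10am,1pm) (12pm,10am,11am,11am,1pm) (12pm,10am,11am,12pm,1pm) (12pm,10am,12pm,10am,1pm) (12pm,10am,12pm,11am,1pm) (12pm,10am,12pm,12pm,1pm) (12pm,10am,1pm,10am,1pm) (12pm,10am,1pm,11am,1pm) (12pm,10am,1pm,12pm,1pm) — 12.
Summing: 12 + 12 = 24.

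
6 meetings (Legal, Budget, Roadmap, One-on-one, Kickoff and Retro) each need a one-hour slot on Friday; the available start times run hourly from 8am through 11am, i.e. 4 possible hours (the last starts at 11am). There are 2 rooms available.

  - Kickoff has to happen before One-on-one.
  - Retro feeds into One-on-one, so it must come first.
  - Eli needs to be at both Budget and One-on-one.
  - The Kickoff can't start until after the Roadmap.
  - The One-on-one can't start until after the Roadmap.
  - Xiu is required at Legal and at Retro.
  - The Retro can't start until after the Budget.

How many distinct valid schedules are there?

Splitting on Legal: it can be 8am (5), 9am (4), 10am (4), 11am (10). Listing each branch's schedules as (Budget, Roadmap, One-on-one, Kickoff, Retro):
Legal=8am: (8am,9am,11am,10am,9am) (8am,9am,11am,10am,10am) (9am,8am,11am,9am,10am) (9am,8am,11am,10am,10am) (9am,9am,11am,10am,10am) — 5.
Legal=9am: (8am,8am,11am,9am,10am) (8am,8am,11am,10am,10am) (8am,9am,11am,10am,10am) (9am,8am,11am,10am,10am) — 4.
Legal=10am: (8am,8am,10am,9am,9am) (8am,8am,11am,9am,9am) (8am,8am,11am,10am,9am) (8am,9am,11am,10am,9am) — 4.
Legal=11am: (8am,8am,10am,9am,9am) (8am,8am,11am,9am,9am) (8am,8am,11am,9am,10am) (8am,8am,11am,10am,9am) (8am,8am,11am,10am,10am) (8am,9am,11am,10am,9am) (8am,9am,11am,10am,10am) (9am,8am,11am,9am,10am) (9am,8am,11am,10am,10am) (9am,9am,11am,10am,10am) — 10.
Summing: 5 + 4 + 4 + 10 = 23.

23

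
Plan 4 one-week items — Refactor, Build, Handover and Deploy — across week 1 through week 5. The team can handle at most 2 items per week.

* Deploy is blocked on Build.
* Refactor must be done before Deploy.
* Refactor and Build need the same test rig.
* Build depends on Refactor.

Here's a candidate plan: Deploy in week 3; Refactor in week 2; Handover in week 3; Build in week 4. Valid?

Invalid. Deploy is blocked on Build.

The team can handle at most 2 items per week — holds.
Deploy is blocked on Build — violated.
Refactor must be done before Deploy — holds.
Refactor and Build need the same test rig — holds.
Build depends on Refactor — holds.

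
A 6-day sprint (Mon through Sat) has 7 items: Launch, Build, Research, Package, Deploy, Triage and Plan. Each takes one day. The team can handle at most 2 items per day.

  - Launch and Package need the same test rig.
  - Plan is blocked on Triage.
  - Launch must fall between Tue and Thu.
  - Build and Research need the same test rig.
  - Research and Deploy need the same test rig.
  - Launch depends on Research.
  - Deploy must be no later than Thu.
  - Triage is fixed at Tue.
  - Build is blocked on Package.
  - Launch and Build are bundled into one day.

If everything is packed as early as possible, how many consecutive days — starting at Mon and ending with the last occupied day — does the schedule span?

The precedence chain requires at least 2 distinct days.
With at most 2 per day and 7 work items, at least 4 days are needed.
Propagating the time windows through the other constraints, Plan can't land before Wed — that is day 3 counting from Mon — so the schedule must run through at least 3 days.
4 works (last occupied day: Thu): for example Build in Wed; Deploy in Tue; Research in Mon; Launch in Wed; Triage in Tue; Package in Mon; Plan in Thu.

4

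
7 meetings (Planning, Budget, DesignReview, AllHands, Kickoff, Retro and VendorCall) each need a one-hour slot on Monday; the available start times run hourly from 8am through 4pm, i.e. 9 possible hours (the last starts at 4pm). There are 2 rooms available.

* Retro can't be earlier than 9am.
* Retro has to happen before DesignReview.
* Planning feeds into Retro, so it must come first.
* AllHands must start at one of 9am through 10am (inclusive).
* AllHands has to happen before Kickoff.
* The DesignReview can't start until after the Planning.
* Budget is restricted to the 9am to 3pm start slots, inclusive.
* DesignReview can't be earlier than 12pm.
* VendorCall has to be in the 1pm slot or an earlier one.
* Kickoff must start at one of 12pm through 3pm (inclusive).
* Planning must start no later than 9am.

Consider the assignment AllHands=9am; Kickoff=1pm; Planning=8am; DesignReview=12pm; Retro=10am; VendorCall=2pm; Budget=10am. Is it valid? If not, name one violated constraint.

Planning feeds into Retro, so it must come first — holds.
VendorCall has to be in the 1pm slot or an earlier one — violated.
Kickoff must start at one of 12pm through 3pm (inclusive) — holds.
Planning must start no later than 9am — holds.
Retro has to happen before DesignReview — holds.
Budget is restricted to the 9am to 3pm start slots, inclusive — holds.
There are 2 rooms available — holds.
AllHands must start at one of 9am through 10am (inclusive) — holds.
DesignReview can't be earlier than 12pm — holds.
Retro can't be earlier than 9am — holds.
The DesignReview can't start until after the Planning — holds.
AllHands has to happen before Kickoff — holds.

No — it violates: VendorCall has to be in the 1pm slot or an earlier one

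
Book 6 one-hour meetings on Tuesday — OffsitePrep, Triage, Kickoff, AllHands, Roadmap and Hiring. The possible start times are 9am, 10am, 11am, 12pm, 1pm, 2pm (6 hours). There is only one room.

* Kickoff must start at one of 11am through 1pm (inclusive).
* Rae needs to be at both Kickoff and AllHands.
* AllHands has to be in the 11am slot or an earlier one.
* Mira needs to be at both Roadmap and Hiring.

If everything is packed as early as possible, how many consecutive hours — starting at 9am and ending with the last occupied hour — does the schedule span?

With at most 1 per hour and 6 meetings, at least 6 hours are needed.
Kickoff can't be placed before 11am — that is hour 3 counting from 9am — so the schedule must run through at least 3 hours.
6 works (last occupied hour: 2pm): for example Hiring in 2pm, Triage in 12pm, AllHands in 9am, Kickoff in 11am, OffsitePrep in 10am, Roadmap in 1pm.

6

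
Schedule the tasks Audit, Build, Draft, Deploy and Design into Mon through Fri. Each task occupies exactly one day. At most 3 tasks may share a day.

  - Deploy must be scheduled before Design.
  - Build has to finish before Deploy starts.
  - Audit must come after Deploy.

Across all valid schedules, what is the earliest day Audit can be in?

Wed

Precedence pushes Audit to at least Wed.
Audit at Wed is achievable: Audit in Wed, Design in Wed, Draft in Mon, Deploy in Tue, Build in Mon.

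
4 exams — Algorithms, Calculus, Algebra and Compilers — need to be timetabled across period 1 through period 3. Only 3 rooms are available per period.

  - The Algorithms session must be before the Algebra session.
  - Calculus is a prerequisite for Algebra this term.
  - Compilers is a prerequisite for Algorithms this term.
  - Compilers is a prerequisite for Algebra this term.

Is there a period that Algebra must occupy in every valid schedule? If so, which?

Precedence pushes Algebra to at least period 3.
So Algebra is pinned to period 3.

period 3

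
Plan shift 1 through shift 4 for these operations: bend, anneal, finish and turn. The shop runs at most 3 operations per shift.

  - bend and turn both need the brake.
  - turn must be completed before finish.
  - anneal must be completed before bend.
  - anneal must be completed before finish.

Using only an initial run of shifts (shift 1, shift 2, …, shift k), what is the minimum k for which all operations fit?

2 shifts

The precedence chain requires at least 2 distinct shifts.
With at most 3 per shift and 4 operations, at least 2 shifts are needed.
2 works (last occupied shift: shift 2): for example anneal in shift 1; bend in shift 2; finish in shift 2; turn in shift 1.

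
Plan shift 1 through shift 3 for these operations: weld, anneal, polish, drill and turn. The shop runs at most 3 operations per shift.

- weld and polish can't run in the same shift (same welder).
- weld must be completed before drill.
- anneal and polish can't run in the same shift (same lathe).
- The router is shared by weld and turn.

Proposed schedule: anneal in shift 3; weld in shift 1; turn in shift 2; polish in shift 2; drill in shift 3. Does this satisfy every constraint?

weld and polish can't run in the same shift (same welder) — holds.
The shop runs at most 3 operations per shift — holds.
weld must be completed before drill — holds.
anneal and polish can't run in the same shift (same lathe) — holds.
The router is shared by weld and turn — holds.

Yes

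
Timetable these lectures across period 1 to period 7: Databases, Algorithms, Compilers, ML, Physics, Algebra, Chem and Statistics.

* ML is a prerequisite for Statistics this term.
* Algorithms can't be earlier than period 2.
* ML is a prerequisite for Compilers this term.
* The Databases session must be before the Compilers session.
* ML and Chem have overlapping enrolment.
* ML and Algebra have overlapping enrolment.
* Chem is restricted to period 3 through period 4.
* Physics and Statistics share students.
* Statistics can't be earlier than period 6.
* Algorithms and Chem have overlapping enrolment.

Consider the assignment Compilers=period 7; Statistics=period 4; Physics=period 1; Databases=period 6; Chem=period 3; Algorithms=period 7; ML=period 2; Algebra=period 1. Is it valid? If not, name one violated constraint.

Algorithms can't be earlier than period 2 — holds.
The Databases session must be before the Compilers session — holds.
Algorithms and Chem have overlapping enrolment — holds.
Chem is restricted to period 3 through period 4 — holds.
ML is a prerequisite for Compilers this term — holds.
ML and Chem have overlapping enrolment — holds.
Physics and Statistics share students — holds.
ML is a prerequisite for Statistics this term — holds.
ML and Algebra have overlapping enrolment — holds.
Statistics can't be earlier than period 6 — violated.

No — it violates: Statistics can't be earlier than period 6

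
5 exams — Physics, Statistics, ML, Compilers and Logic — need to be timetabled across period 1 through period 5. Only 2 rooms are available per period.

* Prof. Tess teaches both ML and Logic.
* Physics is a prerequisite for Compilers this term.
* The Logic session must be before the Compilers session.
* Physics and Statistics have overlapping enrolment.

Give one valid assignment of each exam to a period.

Compilers -> period 2; Logic -> period 1; Statistics -> period 2; ML -> period 3; Physics -> period 1

Checking: Physics(period 1) before Compilers(period 2); Logic(period 1) before Compilers(period 2); ML(period 3) != Logic(period 1); Physics(period 1) != Statistics(period 2); max 2 per period (cap 2).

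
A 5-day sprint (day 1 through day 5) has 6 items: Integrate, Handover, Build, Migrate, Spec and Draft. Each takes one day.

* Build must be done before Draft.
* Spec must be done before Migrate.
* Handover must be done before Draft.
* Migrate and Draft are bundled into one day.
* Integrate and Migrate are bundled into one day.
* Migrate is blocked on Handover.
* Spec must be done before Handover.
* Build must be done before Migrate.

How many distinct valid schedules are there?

Splitting on Integrate: it can be day 3 (2), day 4 (9), day 5 (24). Listing each branch's schedules as (Handover, Build, Migrate, Spec, Draft) by day number:
Integrate=day 3: (2,1,3,1,3) (2,2,3,1,3) — 2.
Integrate=day 4: (2,1,4,1,4) (2,2,4,1,4) (2,3,4,1,4) (3,1,4,1,4) (3,1,4,2,4) (3,2,4,1,4) (3,2,4,2,4) (3,3,4,1,4) (3,3,4,2,4) — 9.
Integrate=day 5: (2,1,5,1,5) (2,2,5,1,5) (2,3,5,1,5) (2,4,5,1,5) (3,1,5,1,5) (3,1,5,2,5) (3,2,5,1,5) (3,2,5,2,5) (3,3,5,1,5) (3,3,5,2,5) (3,4,5,1,5) (3,4,5,2,5) (4,1,5,1,5) (4,1,5,2,5) (4,1,5,3,5) (4,2,5,1,5) (4,2,5,2,5) (4,2,5,3,5) (4,3,5,1,5) (4,3,5,2,5) (4,3,5,3,5) (4,4,5,1,5) (4,4,5,2,5) (4,4,5,3,5) — 24.
Summing: 2 + 9 + 24 = 35.

35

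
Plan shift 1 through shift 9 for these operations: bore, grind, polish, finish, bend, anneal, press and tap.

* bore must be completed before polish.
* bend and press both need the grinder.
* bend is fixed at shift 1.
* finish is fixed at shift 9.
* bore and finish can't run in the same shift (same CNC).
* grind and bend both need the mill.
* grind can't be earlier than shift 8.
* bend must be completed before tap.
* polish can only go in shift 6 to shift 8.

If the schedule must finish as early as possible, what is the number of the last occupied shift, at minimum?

The precedence chain requires at least 2 distinct shifts.
finish can't be placed before shift 9, so the schedule must run through at least shift 9.
9 works (last occupied shift: shift 9): for example finish -> shift 9, bend -> shift 1, grind -> shift 8, press -> shift 2, tap -> shift 2, bore -> shift 1, polish -> shift 6, anneal -> shift 1.

9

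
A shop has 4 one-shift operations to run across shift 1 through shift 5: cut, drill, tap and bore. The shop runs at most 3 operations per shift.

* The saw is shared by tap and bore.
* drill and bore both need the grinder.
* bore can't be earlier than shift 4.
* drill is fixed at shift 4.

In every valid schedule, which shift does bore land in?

shift 5

bore's window is shift 4–shift 5.
drill is fixed at shift 4, and bore can't share a shift with drill.
So bore must be shift 5.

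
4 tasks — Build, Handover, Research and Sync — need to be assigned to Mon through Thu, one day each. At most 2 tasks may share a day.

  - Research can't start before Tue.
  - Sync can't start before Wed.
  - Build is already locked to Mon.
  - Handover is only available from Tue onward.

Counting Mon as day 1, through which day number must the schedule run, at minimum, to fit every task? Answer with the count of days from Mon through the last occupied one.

With at most 2 per day and 4 tasks, at least 2 days are needed.
Sync can't be placed before Wed — that is day 3 counting from Mon — so the schedule must run through at least 3 days.
3 works (last occupied day: Wed): for example Sync -> Wed; Handover -> Tue; Build -> Mon; Research -> Tue.

3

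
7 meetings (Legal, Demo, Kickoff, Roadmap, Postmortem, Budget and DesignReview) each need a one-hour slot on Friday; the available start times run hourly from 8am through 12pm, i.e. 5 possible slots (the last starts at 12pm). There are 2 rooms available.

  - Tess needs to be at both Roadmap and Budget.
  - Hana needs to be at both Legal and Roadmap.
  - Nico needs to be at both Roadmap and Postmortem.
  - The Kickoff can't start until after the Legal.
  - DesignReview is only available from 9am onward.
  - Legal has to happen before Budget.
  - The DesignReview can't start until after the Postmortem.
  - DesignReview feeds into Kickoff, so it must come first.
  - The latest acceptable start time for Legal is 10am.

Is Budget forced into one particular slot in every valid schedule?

Budget can be 9am (e.g. DesignReview in 9am; Postmortem in 8am; Roadmap in 11am; Demo in 10am; Legal in 8am; Kickoff in 10am; Budget in 9am) or 10am (e.g. Postmortem=8am, Demo=9am, Kickoff=10am, Roadmap=11am, Budget=10am, DesignReview=9am, Legal=8am).

No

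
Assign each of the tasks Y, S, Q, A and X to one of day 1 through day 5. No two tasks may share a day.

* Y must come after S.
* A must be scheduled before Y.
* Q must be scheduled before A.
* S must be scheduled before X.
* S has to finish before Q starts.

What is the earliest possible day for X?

day 2

Precedence pushes X to at least day 2.
X at day 2 is achievable: Y=day 5; X=day 2; A=day 4; Q=day 3; S=day 1.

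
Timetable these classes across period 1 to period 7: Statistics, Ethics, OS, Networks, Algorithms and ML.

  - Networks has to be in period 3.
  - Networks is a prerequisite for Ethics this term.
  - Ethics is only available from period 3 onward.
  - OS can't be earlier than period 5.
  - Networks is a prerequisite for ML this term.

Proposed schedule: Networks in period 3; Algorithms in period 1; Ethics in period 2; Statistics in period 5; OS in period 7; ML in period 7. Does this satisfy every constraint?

Networks has to be in period 3 — holds.
Networks is a prerequisite for Ethics this term — violated.
Ethics is only available from period 3 onward — violated.
OS can't be earlier than period 5 — holds.
Networks is a prerequisite for ML this term — holds.

Invalid. Ethics is only available from period 3 onward.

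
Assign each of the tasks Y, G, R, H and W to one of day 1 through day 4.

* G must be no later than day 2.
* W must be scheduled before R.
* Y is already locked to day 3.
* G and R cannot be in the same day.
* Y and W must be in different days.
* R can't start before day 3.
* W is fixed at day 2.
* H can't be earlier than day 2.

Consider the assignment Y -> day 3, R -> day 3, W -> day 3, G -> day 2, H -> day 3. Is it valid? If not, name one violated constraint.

Invalid. Y and W must be in different days.

W must be scheduled before R — violated.
G and R cannot be in the same day — holds.
Y is already locked to day 3 — holds.
R can't start before day 3 — holds.
W is fixed at day 2 — violated.
H can't be earlier than day 2 — holds.
G must be no later than day 2 — holds.
Y and W must be in different days — violated.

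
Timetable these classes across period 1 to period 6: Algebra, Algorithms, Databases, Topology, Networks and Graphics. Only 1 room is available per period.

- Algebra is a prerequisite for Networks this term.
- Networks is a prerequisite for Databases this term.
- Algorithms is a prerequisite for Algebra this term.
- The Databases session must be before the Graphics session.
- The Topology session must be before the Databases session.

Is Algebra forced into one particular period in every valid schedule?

Algebra can be period 2 (e.g. Algorithms in period 1, Graphics in period 6, Algebra in period 2, Databases in period 5, Topology in period 4, Networks in period 3) or period 3 (e.g. Topology -> period 2; Algorithms -> period 1; Graphics -> period 6; Networks -> period 4; Algebra -> period 3; Databases -> period 5).

No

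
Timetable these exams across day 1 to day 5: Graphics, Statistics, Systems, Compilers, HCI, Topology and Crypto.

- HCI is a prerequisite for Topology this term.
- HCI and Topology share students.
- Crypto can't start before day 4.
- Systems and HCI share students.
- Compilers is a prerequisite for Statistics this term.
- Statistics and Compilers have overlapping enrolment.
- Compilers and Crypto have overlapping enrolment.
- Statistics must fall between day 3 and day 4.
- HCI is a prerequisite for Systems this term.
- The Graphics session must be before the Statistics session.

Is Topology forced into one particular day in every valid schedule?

Topology can be day 2 (e.g. Systems=day 2, Topology=day 2, HCI=day 1, Crypto=day 4, Statistics=day 3, Compilers=day 1, Graphics=day 1) or day 3 (e.g. Compilers in day 1, Systems in day 2, Statistics in day 3, Graphics in day 1, HCI in day 1, Topology in day 3, Crypto in day 4).

No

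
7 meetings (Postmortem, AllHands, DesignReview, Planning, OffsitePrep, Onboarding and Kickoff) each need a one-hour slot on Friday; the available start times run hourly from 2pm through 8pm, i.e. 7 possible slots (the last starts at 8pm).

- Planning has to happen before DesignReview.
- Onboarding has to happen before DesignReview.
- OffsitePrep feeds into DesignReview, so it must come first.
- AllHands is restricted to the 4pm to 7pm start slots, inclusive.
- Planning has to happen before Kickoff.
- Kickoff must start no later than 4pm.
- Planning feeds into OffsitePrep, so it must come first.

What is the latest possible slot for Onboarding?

7pm

Downstream work caps Onboarding at 7pm.
Onboarding at 7pm is achievable: Postmortem -> 2pm; OffsitePrep -> 3pm; Planning -> 2pm; Onboarding -> 7pm; DesignReview -> 8pm; Kickoff -> 3pm; AllHands -> 4pm.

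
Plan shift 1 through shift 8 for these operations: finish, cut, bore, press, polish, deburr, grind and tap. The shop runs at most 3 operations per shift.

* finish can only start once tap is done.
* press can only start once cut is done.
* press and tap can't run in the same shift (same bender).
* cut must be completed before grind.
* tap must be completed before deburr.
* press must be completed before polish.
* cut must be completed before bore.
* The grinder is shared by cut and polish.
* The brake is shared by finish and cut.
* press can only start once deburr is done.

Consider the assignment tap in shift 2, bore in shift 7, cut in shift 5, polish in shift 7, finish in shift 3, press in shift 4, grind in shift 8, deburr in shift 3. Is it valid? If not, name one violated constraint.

The grinder is shared by cut and polish — holds.
cut must be completed before grind — holds.
press can only start once deburr is done — holds.
press and tap can't run in the same shift (same bender) — holds.
The brake is shared by finish and cut — holds.
press can only start once cut is done — violated.
cut must be completed before bore — holds.
finish can only start once tap is done — holds.
press must be completed before polish — holds.
The shop runs at most 3 operations per shift — holds.
tap must be completed before deburr — holds.

Invalid. press can only start once cut is done.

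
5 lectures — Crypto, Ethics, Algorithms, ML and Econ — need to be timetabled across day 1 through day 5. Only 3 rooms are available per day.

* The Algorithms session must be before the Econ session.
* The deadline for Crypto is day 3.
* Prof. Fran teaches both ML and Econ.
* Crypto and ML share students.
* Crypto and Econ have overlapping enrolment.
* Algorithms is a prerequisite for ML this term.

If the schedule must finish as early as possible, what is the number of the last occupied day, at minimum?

The precedence chain requires at least 2 distinct days.
With at most 3 per day and 5 lectures, at least 2 days are needed.
Could 2 days be enough, i.e. nothing placed later than day 2? No: Econ must come after Algorithms (at day 1 or later) → {day 2}; Algorithms must come before Econ (at day 2 or earlier) → {day 1}; ML must come after Algorithms (at day 1 or later) → {day 2}; Econ can't share with ML (day 2) → nothing is left.
So 2 days is not enough.
3 works (last occupied day: day 3): for example Crypto -> day 1; Ethics -> day 1; Econ -> day 3; ML -> day 2; Algorithms -> day 1.

3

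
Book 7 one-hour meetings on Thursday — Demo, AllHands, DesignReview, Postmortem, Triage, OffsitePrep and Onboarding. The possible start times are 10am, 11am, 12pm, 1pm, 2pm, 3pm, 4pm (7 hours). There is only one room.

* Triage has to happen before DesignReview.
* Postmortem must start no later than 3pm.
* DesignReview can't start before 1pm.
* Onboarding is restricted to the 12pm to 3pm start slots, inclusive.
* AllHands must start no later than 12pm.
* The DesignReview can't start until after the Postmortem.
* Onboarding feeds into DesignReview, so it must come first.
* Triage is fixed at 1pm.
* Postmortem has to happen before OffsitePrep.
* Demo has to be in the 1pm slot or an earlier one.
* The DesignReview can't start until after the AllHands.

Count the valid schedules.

22

Splitting on Demo: it can be 10am (8), 11am (8), 12pm (6). Listing each branch's schedules as (AllHands, DesignReview, Postmortem, Triage, OffsitePrep, Onboarding):
Demo=10am: (11am,3pm,12pm,1pm,4pm,2pm) (11am,3pm,2pm,1pm,4pm,12pm) (11am,4pm,12pm,1pm,2pm,3pm) (11am,4pm,12pm,1pm,3pm,2pm) (11am,4pm,2pm,1pm,3pm,12pm) (12pm,3pm,11am,1pm,4pm,2pm) (12pm,4pm,11am,1pm,2pm,3pm) (12pm,4pm,11am,1pm,3pm,2pm) — 8.
Demo=11am: (10am,3pm,12pm,1pm,4pm,2pm) (10am,3pm,2pm,1pm,4pm,12pm) (10am,4pm,12pm,1pm,2pm,3pm) (10am,4pm,12pm,1pm,3pm,2pm) (10am,4pm,2pm,1pm,3pm,12pm) (12pm,3pm,10am,1pm,4pm,2pm) (12pm,4pm,10am,1pm,2pm,3pm) (12pm,4pm,10am,1pm,3pm,2pm) — 8.
Demo=12pm: (10am,3pm,11am,1pm,4pm,2pm) (10am,4pm,11am,1pm,2pm,3pm) (10am,4pm,11am,1pm,3pm,2pm) (11am,3pm,10am,1pm,4pm,2pm) (11am,4pm,10am,1pm,2pm,3pm) (11am,4pm,10am,1pm,3pm,2pm) — 6.
Summing: 8 + 8 + 6 = 22.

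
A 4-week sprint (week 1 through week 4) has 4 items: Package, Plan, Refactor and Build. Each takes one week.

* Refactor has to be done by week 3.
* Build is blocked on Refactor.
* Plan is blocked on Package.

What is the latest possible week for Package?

Downstream work caps Package at week 3.
Package at week 3 is achievable: Package in week 3, Refactor in week 1, Build in week 2, Plan in week 4.

week 3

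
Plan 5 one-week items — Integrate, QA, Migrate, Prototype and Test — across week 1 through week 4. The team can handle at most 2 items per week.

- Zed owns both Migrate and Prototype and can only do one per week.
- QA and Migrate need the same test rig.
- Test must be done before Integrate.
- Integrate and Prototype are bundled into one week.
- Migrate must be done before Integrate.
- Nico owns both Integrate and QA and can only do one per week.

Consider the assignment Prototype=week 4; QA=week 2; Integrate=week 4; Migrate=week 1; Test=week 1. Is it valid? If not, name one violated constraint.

Yes

Test must be done before Integrate — holds.
Zed owns both Migrate and Prototype and can only do one per week — holds.
Migrate must be done before Integrate — holds.
QA and Migrate need the same test rig — holds.
Nico owns both Integrate and QA and can only do one per week — holds.
The team can handle at most 2 items per week — holds.
Integrate and Prototype are bundled into one week — holds.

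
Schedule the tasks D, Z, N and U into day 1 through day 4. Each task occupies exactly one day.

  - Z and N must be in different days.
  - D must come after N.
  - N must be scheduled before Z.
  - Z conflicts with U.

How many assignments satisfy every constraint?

Splitting on D: it can be day 2 (9), day 3 (15), day 4 (18). Listing each branch's schedules as (Z, N, U) by day number:
D=day 2: (2,1,1) (2,1,3) (2,1,4) (3,1,1) (3,1,2) (3,1,4) (4,1,1) (4,1,2) (4,1,3) — 9.
D=day 3: (2,1,1) (2,1,3) (2,1,4) (3,1,1) (3,1,2) (3,1,4) (3,2,1) (3,2,2) (3,2,4) (4,1,1) (4,1,2) (4,1,3) (4,2,1) (4,2,2) (4,2,3) — 15.
D=day 4: (2,1,1) (2,1,3) (2,1,4) (3,1,1) (3,1,2) (3,1,4) (3,2,1) (3,2,2) (3,2,4) (4,1,1) (4,1,2) (4,1,3) (4,2,1) (4,2,2) (4,2,3) (4,3,1) (4,3,2) (4,3,3) — 18.
Summing: 9 + 15 + 18 = 42.

42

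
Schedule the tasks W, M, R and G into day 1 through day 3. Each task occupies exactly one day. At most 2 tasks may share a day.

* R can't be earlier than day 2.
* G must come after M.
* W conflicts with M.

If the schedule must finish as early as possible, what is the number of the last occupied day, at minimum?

3

The precedence chain requires at least 2 distinct days.
With at most 2 per day and 4 tasks, at least 2 days are needed.
Could 2 days be enough, i.e. nothing placed later than day 2? No: R's window within 2 days is {day 2}; G must come after M (at day 1 or later) → {day 2}; M must come before G (at day 2 or earlier) → {day 1}; W can't share with M (day 1) → {day 2}; that puts W, R and G all in day 2 — more than 2 per day.
So 2 days is not enough.
3 works (last occupied day: day 3): for example W -> day 3, G -> day 2, M -> day 1, R -> day 2.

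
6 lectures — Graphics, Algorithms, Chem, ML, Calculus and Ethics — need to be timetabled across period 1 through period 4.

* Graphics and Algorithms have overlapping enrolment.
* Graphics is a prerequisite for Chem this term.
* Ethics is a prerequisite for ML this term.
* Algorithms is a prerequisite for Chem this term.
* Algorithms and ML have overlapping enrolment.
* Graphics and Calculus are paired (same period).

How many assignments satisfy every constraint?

41

Splitting on Graphics: it can be period 1 (14), period 2 (16), period 3 (11). Listing each branch's schedules as (Algorithms, Chem, ML, Calculus, Ethics) by period number:
Graphics=period 1: (2,3,3,1,1) (2,3,3,1,2) (2,3,4,1,1) (2,3,4,1,2) (2,3,4,1,3) (2,4,3,1,1) (2,4,3,1,2) (2,4,4,1,1) (2,4,4,1,2) (2,4,4,1,3) (3,4,2,1,1) (3,4,4,1,1) (3,4,4,1,2) (3,4,4,1,3) — 14.
Graphics=period 2: (1,3,2,2,1) (1,3,3,2,1) (1,3,3,2,2) (1,3,4,2,1) (1,3,4,2,2) (1,3,4,2,3) (1,4,2,2,1) (1,4,3,2,1) (1,4,3,2,2) (1,4,4,2,1) (1,4,4,2,2) (1,4,4,2,3) (3,4,2,2,1) (3,4,4,2,1) (3,4,4,2,2) (3,4,4,2,3) — 16.
Graphics=period 3: (1,4,2,3,1) (1,4,3,3,1) (1,4,3,3,2) (1,4,4,3,1) (1,4,4,3,2) (1,4,4,3,3) (2,4,3,3,1) (2,4,3,3,2) (2,4,4,3,1) (2,4,4,3,2) (2,4,4,3,3) — 11.
Summing: 14 + 16 + 11 = 41.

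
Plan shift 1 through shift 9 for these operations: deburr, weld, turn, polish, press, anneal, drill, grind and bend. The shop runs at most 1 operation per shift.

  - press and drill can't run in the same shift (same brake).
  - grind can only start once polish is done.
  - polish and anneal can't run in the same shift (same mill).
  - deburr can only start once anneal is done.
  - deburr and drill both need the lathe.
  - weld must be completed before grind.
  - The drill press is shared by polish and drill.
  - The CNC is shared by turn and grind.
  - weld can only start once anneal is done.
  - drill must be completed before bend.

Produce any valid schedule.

polish=shift 3, turn=shift 8, anneal=shift 1, bend=shift 7, weld=shift 2, deburr=shift 5, press=shift 9, drill=shift 6, grind=shift 4

Checking: anneal(shift 1) before weld(shift 2); drill(shift 6) before bend(shift 7); polish(shift 3) before grind(shift 4); weld(shift 2) before grind(shift 4); anneal(shift 1) before deburr(shift 5); turn(shift 8) != grind(shift 4); press(shift 9) != drill(shift 6); deburr(shift 5) != drill(shift 6); polish(shift 3) != anneal(shift 1); polish(shift 3) != drill(shift 6); max 1 per shift (cap 1).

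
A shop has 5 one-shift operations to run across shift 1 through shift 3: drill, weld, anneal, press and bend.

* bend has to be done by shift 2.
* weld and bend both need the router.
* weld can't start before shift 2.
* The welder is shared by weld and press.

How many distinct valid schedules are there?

Splitting on drill: it can be shift 1 (18), shift 2 (18), shift 3 (18). Listing each branch's schedules as (weld, anneal, press, bend) by shift number:
drill=shift 1: (2,1,1,1) (2,1,3,1) (2,2,1,1) (2,2,3,1) (2,3,1,1) (2,3,3,1) (3,1,1,1) (3,1,1,2) (3,1,2,1) (3,1,2,2) (3,2,1,1) (3,2,1,2) (3,2,2,1) (3,2,2,2) (3,3,1,1) (3,3,1,2) (3,3,2,1) (3,3,2,2) — 18.
drill=shift 2: (2,1,1,1) (2,1,3,1) (2,2,1,1) (2,2,3,1) (2,3,1,1) (2,3,3,1) (3,1,1,1) (3,1,1,2) (3,1,2,1) (3,1,2,2) (3,2,1,1) (3,2,1,2) (3,2,2,1) (3,2,2,2) (3,3,1,1) (3,3,1,2) (3,3,2,1) (3,3,2,2) — 18.
drill=shift 3: (2,1,1,1) (2,1,3,1) (2,2,1,1) (2,2,3,1) (2,3,1,1) (2,3,3,1) (3,1,1,1) (3,1,1,2) (3,1,2,1) (3,1,2,2) (3,2,1,1) (3,2,1,2) (3,2,2,1) (3,2,2,2) (3,3,1,1) (3,3,1,2) (3,3,2,1) (3,3,2,2) — 18.
Summing: 18 + 18 + 18 = 54.

54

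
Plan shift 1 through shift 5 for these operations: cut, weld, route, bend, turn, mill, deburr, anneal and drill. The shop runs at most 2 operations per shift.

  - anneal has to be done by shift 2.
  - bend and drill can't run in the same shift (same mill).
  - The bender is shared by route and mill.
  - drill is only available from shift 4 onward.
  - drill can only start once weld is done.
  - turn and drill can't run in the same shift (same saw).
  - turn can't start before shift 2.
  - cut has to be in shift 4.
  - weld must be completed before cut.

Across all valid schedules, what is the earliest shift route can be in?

shift 1

route at shift 1 is achievable: route in shift 1, anneal in shift 1, mill in shift 3, bend in shift 3, deburr in shift 5, drill in shift 4, turn in shift 2, weld in shift 2, cut in shift 4.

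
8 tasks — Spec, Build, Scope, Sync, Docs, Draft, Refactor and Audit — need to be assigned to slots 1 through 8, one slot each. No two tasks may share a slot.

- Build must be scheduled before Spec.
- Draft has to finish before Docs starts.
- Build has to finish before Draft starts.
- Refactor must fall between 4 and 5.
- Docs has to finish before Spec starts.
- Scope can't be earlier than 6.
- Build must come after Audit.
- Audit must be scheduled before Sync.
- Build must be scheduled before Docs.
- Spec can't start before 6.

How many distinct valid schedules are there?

30

Splitting on Spec: it can be 6 (4), 7 (10), 8 (16). Listing each branch's schedules as (Build, Scope, Sync, Docs, Draft, Refactor, Audit):
Spec=6: (2,7,8,4,3,5,1) (2,7,8,5,3,4,1) (2,8,7,4,3,5,1) (2,8,7,5,3,4,1) — 4.
Spec=7: (2,6,8,4,3,5,1) (2,6,8,5,3,4,1) (2,8,3,6,4,5,1) (2,8,3,6,5,4,1) (2,8,4,6,3,5,1) (2,8,5,6,3,4,1) (2,8,6,4,3,5,1) (2,8,6,5,3,4,1) (3,8,2,6,4,5,1) (3,8,2,6,5,4,1) — 10.
Spec=8: (2,6,3,7,4,5,1) (2,6,3,7,5,4,1) (2,6,4,7,3,5,1) (2,6,5,7,3,4,1) (2,6,7,4,3,5,1) (2,6,7,5,3,4,1) (2,7,3,6,4,5,1) (2,7,3,6,5,4,1) (2,7,4,6,3,5,1) (2,7,5,6,3,4,1) (2,7,6,4,3,5,1) (2,7,6,5,3,4,1) (3,6,2,7,4,5,1) (3,6,2,7,5,4,1) (3,7,2,6,4,5,1) (3,7,2,6,5,4,1) — 16.
Summing: 4 + 10 + 16 = 30.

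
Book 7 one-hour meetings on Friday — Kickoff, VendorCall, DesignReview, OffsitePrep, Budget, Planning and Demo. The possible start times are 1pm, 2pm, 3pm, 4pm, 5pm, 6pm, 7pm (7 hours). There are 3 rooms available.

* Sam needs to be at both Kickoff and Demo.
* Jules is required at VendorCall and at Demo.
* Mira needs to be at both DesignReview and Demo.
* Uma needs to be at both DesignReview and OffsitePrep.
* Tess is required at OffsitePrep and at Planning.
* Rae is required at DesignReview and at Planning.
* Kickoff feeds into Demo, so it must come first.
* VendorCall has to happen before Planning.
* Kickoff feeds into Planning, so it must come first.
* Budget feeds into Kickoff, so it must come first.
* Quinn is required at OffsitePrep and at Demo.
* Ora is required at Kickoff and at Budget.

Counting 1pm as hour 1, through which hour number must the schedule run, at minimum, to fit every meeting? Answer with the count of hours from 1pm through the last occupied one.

3

The precedence chain requires at least 3 distinct hours.
With at most 3 per hour and 7 meetings, at least 3 hours are needed.
3 works (last occupied hour: 3pm): for example Kickoff=2pm, DesignReview=1pm, Planning=3pm, Demo=3pm, VendorCall=1pm, OffsitePrep=2pm, Budget=1pm.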